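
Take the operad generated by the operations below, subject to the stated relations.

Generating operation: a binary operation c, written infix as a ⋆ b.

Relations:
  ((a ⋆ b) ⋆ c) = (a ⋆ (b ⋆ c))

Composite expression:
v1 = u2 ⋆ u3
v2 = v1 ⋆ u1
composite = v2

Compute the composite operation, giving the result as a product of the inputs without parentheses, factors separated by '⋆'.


Key point: c is associative — brackets drop, the u-order remains.
(u2 ⋆ u3) flattens to u2 ⋆ u3
((u2 ⋆ u3) ⋆ u1) flattens to u2 ⋆ u3 ⋆ u1

u2 ⋆ u3 ⋆ u1


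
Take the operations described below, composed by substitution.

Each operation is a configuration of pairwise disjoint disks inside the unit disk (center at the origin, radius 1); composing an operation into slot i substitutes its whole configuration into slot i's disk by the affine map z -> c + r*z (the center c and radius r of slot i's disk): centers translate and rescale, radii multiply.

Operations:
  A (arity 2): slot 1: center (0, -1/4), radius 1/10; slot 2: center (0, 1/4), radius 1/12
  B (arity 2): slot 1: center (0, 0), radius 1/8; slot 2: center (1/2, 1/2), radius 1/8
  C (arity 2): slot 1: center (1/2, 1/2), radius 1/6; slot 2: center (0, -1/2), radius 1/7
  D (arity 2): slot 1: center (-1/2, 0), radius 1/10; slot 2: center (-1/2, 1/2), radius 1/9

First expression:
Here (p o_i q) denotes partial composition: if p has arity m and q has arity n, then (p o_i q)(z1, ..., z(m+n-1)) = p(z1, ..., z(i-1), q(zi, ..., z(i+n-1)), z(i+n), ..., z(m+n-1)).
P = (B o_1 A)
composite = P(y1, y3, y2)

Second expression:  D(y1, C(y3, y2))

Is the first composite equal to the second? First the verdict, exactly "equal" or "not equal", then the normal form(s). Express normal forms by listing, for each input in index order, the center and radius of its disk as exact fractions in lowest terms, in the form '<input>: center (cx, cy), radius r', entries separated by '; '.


not equal; the first gives y1: center (0, -1/32), radius 1/80; y2: center (1/2, 1/2), radius 1/8; y3: center (0, 1/32), radius 1/96 and the second y1: center (-1/2, 0), radius 1/10; y2: center (-1/2, 4/9), radius 1/63; y3: center (-4/9, 5/9), radius 1/54

Reducing the first expression gives y1: center (0, -1/32), radius 1/80; y2: center (1/2, 1/2), radius 1/8; y3: center (0, 1/32), radius 1/96
Reducing the second expression gives y1: center (-1/2, 0), radius 1/10; y2: center (-1/2, 4/9), radius 1/63; y3: center (-4/9, 5/9), radius 1/54
Different reductions; not equal.


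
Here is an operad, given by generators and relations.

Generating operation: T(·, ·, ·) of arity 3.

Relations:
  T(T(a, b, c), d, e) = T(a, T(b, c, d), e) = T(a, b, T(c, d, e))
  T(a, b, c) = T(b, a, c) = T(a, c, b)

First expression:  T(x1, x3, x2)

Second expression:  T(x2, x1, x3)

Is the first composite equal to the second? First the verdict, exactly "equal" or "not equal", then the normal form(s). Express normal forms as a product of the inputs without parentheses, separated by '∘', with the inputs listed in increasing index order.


The first composite normalizes to x1 ∘ x2 ∘ x3
The second composite normalizes to x1 ∘ x2 ∘ x3
One common form — equal.

equal: each reduces to x1 ∘ x2 ∘ x3


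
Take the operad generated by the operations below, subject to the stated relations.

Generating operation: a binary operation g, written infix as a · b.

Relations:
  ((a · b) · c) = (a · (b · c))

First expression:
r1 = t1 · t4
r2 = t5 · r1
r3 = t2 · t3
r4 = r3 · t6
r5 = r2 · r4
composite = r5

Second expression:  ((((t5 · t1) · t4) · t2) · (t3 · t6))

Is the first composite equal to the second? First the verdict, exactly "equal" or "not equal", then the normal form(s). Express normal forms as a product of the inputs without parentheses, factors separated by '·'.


The first composite normalizes to t5 · t1 · t4 · t2 · t3 · t6
The second composite normalizes to t5 · t1 · t4 · t2 · t3 · t6
The normal forms match — equal.

equal; both compose to t5 · t1 · t4 · t2 · t3 · t6


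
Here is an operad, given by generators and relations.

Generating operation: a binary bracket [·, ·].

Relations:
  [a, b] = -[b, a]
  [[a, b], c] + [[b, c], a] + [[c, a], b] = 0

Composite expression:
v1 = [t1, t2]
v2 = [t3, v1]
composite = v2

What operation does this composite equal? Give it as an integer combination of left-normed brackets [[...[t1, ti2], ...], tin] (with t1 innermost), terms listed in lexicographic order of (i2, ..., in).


-[[t1, t2], t3]

Skip Jacobi rewriting: expand, keep t1-initial words, read off terms.
Composite bracket: [t3, [t1, t2]]
The bracket unfolds into 4 signed words via [a, b] = ab - ba (2^2 = 4).
Keep just the words that open with t1:
  sign of t1t2t3 is -1, so it contributes -[[t1, t2], t3]


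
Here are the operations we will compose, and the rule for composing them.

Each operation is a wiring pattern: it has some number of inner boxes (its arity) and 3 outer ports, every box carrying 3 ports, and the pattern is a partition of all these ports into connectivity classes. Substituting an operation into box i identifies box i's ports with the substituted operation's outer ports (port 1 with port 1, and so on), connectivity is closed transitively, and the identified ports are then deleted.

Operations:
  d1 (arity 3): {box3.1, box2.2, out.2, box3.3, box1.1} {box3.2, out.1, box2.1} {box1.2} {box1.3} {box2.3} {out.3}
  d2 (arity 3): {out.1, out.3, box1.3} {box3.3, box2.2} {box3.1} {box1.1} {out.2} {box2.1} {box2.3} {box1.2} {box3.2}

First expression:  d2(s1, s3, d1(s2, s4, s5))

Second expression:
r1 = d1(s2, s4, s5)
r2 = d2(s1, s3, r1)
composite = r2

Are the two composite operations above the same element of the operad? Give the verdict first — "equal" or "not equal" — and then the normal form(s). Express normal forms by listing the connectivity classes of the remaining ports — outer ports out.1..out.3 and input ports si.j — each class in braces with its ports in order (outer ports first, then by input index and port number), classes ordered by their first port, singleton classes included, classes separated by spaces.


equal; both compose to {out.1, out.3, s1.3} {out.2} {s1.1} {s1.2} {s2.1, s4.2, s5.1, s5.3} {s2.2} {s2.3} {s3.1} {s3.2} {s3.3} {s4.1, s5.2} {s4.3}

Reducing the first expression gives {out.1, out.3, s1.3} {out.2} {s1.1} {s1.2} {s2.1, s4.2, s5.1, s5.3} {s2.2} {s2.3} {s3.1} {s3.2} {s3.3} {s4.1, s5.2} {s4.3}
Reducing the second expression gives {out.1, out.3, s1.3} {out.2} {s1.1} {s1.2} {s2.1, s4.2, s5.1, s5.3} {s2.2} {s2.3} {s3.1} {s3.2} {s3.3} {s4.1, s5.2} {s4.3}
The normal forms match — equal.


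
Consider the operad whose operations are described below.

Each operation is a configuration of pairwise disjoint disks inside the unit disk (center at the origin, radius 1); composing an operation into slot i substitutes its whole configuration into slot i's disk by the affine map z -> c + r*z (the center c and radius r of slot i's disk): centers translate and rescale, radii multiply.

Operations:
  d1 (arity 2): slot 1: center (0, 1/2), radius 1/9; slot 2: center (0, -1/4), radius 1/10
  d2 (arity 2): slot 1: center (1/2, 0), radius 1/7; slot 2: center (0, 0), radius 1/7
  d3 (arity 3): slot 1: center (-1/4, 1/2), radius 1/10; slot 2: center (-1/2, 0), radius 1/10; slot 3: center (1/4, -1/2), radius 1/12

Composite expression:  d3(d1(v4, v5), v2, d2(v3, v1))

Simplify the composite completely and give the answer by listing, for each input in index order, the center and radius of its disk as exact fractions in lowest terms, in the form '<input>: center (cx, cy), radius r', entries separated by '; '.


v1: center (1/4, -1/2), radius 1/84; v2: center (-1/2, 0), radius 1/10; v3: center (7/24, -1/2), radius 1/84; v4: center (-1/4, 11/20), radius 1/90; v5: center (-1/4, 19/40), radius 1/100

Below d3, radii multiply path by path; the v-disk centers shift.
tracing v4 down its 2-map path: center (-1/4, 11/20), radius 1/90
tracing v5 down its 2-map path: center (-1/4, 19/40), radius 1/100
tracing v2 down its 1-map path: center (-1/2, 0), radius 1/10
tracing v3 down its 2-map path: center (7/24, -1/2), radius 1/84
tracing v1 down its 2-map path: center (1/4, -1/2), radius 1/84


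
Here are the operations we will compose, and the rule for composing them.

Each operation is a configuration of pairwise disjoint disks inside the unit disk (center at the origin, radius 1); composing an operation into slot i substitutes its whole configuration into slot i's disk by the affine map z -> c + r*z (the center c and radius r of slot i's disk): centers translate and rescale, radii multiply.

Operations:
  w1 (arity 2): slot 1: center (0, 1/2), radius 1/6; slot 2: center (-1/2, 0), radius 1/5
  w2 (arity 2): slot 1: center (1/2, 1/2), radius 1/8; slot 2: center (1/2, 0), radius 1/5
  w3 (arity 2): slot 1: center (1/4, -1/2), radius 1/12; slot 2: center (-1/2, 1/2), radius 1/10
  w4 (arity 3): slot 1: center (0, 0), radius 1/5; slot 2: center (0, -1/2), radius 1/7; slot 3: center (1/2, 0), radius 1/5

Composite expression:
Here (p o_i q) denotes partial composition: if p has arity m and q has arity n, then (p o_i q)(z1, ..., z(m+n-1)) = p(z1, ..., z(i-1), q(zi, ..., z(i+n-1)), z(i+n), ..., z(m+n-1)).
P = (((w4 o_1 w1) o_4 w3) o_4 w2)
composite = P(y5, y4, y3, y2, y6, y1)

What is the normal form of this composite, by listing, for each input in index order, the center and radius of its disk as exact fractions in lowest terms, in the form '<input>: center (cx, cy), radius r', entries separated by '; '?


Nesting under w4 composes maps z -> c + r*z down each y-path.
input y5: composing its 2 substitution steps yields center (0, 1/10), radius 1/30
input y4: composing its 2 substitution steps yields center (-1/10, 0), radius 1/25
input y3: composing its 1 substitution step yields center (0, -1/2), radius 1/7
input y2: composing its 3 substitution steps yields center (67/120, -11/120), radius 1/480
input y6: composing its 3 substitution steps yields center (67/120, -1/10), radius 1/300
input y1: composing its 2 substitution steps yields center (2/5, 1/10), radius 1/50

y1: center (2/5, 1/10), radius 1/50; y2: center (67/120, -11/120), radius 1/480; y3: center (0, -1/2), radius 1/7; y4: center (-1/10, 0), radius 1/25; y5: center (0, 1/10), radius 1/30; y6: center (67/120, -1/10), radius 1/300


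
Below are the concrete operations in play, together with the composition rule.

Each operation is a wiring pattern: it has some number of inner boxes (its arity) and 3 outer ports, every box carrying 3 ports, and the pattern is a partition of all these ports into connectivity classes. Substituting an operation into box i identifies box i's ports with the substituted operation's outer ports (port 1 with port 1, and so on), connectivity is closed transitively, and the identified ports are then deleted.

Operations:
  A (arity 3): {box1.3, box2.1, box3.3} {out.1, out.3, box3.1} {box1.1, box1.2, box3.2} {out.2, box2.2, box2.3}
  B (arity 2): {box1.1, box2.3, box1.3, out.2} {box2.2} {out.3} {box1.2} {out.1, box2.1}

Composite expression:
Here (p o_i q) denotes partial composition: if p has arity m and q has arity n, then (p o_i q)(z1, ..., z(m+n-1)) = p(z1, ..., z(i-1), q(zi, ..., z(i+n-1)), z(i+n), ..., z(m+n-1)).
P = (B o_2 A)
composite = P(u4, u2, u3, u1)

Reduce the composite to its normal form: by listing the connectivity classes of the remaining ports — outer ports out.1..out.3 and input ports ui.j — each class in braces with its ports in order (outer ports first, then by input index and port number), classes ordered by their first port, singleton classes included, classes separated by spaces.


Substituting into B glues patterns; closure does the rest.
composing A on (u2, u3, u1), with out.j its own outer ports: {out.1, out.3, u1.1} {out.2, u3.2, u3.3} {u1.2, u2.1, u2.2} {u1.3, u2.3, u3.1}
composing B on (u4, u2, u3, u1), with out.j its own outer ports: {out.1, out.2, u1.1, u4.1, u4.3} {out.3} {u1.2, u2.1, u2.2} {u1.3, u2.3, u3.1} {u3.2, u3.3} {u4.2}

{out.1, out.2, u1.1, u4.1, u4.3} {out.3} {u1.2, u2.1, u2.2} {u1.3, u2.3, u3.1} {u3.2, u3.3} {u4.2}


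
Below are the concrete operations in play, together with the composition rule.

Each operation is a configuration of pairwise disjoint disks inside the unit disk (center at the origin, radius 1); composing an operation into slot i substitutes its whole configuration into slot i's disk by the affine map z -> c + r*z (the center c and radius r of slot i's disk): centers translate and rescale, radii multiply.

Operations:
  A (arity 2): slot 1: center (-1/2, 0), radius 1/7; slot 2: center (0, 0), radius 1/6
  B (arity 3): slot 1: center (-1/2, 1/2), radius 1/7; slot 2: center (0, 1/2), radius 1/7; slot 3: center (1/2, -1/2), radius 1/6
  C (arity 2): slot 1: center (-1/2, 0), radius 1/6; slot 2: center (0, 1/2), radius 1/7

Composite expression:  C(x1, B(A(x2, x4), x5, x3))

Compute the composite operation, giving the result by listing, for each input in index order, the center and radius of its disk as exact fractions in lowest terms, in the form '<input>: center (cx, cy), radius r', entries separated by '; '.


Each x-disk chains the slot maps above it in C; radii multiply.
x1 passes through 1 substitution, ending at center (-1/2, 0), radius 1/6
x2 passes through 3 substitutions, ending at center (-4/49, 4/7), radius 1/343
x4 passes through 3 substitutions, ending at center (-1/14, 4/7), radius 1/294
x5 passes through 2 substitutions, ending at center (0, 4/7), radius 1/49
x3 passes through 2 substitutions, ending at center (1/14, 3/7), radius 1/42

x1: center (-1/2, 0), radius 1/6; x2: center (-4/49, 4/7), radius 1/343; x3: center (1/14, 3/7), radius 1/42; x4: center (-1/14, 4/7), radius 1/294; x5: center (0, 4/7), radius 1/49


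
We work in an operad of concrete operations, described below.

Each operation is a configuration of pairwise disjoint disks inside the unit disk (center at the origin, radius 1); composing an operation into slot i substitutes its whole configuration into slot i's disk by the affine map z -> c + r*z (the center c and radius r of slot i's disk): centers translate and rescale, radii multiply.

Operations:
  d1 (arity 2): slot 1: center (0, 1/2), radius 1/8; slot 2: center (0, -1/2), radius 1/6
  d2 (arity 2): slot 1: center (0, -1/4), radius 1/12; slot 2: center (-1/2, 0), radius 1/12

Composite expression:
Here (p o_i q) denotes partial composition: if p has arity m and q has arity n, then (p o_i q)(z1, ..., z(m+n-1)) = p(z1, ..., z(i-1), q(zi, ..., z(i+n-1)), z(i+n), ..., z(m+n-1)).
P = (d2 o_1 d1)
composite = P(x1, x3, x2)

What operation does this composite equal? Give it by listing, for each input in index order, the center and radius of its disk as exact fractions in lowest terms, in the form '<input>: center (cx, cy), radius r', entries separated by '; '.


x1: center (0, -5/24), radius 1/96; x2: center (-1/2, 0), radius 1/12; x3: center (0, -7/24), radius 1/72

Affine substitution under d2: radii multiply and x-centers shift.
x1 passes through 2 substitutions, ending at center (0, -5/24), radius 1/96
x3 passes through 2 substitutions, ending at center (0, -7/24), radius 1/72
x2 passes through 1 substitution, ending at center (-1/2, 0), radius 1/12


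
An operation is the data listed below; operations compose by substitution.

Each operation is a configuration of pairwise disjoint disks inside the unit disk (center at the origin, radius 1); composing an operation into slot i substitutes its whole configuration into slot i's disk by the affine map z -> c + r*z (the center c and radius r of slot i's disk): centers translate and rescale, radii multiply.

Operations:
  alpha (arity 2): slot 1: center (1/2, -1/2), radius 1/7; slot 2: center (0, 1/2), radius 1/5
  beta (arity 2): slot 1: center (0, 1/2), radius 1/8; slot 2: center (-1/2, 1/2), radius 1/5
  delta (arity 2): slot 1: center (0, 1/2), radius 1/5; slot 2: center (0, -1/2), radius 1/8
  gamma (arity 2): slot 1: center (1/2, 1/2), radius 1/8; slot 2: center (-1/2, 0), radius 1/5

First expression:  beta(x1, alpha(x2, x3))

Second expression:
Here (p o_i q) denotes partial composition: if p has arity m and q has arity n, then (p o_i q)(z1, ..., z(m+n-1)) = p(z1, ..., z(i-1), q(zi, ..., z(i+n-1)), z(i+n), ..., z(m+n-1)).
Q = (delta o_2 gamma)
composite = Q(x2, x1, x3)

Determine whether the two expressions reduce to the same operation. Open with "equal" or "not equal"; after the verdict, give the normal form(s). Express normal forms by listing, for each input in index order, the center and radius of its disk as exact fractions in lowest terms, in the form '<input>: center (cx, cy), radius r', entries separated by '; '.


Reducing the first expression gives x1: center (0, 1/2), radius 1/8; x2: center (-2/5, 2/5), radius 1/35; x3: center (-1/2, 3/5), radius 1/25
Reducing the second expression gives x1: center (1/16, -7/16), radius 1/64; x2: center (0, 1/2), radius 1/5; x3: center (-1/16, -1/2), radius 1/40
They disagree, so not equal.

not equal; the first gives x1: center (0, 1/2), radius 1/8; x2: center (-2/5, 2/5), radius 1/35; x3: center (-1/2, 3/5), radius 1/25 and the second x1: center (1/16, -7/16), radius 1/64; x2: center (0, 1/2), radius 1/5; x3: center (-1/16, -1/2), radius 1/40


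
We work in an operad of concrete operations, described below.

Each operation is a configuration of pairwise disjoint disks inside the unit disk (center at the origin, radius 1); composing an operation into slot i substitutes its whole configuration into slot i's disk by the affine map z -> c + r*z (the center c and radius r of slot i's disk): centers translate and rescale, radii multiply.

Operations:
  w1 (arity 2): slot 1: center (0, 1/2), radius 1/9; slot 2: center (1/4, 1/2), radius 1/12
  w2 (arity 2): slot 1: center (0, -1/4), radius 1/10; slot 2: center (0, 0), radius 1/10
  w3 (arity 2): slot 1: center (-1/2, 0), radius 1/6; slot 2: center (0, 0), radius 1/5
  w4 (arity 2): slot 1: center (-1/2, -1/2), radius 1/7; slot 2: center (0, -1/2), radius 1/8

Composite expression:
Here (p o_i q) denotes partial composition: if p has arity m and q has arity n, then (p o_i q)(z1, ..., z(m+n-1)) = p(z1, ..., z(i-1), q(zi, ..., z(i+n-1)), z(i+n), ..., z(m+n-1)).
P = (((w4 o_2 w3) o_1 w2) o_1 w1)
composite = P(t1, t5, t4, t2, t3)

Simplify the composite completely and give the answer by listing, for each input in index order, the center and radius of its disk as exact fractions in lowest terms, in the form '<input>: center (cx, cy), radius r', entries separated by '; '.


t1: center (-1/2, -37/70), radius 1/630; t2: center (-1/16, -1/2), radius 1/48; t3: center (0, -1/2), radius 1/40; t4: center (-1/2, -1/2), radius 1/70; t5: center (-139/280, -37/70), radius 1/840

Nesting under w4 composes maps z -> c + r*z down each t-path.
t1 passes through 3 substitutions, ending at center (-1/2, -37/70), radius 1/630
t5 passes through 3 substitutions, ending at center (-139/280, -37/70), radius 1/840
t4 passes through 2 substitutions, ending at center (-1/2, -1/2), radius 1/70
t2 passes through 2 substitutions, ending at center (-1/16, -1/2), radius 1/48
t3 passes through 2 substitutions, ending at center (0, -1/2), radius 1/40


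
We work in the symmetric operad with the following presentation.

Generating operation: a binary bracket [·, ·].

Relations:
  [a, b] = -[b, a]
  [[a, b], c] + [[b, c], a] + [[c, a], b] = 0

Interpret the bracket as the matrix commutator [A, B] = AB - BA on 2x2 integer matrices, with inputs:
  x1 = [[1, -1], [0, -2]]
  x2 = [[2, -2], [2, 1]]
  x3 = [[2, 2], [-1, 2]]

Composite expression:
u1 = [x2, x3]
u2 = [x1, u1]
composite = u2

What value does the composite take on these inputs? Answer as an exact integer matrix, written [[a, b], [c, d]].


[x2, x3] = [[-2, 2], [1, 2]]
[x1, [x2, x3]] = [[-1, 2], [-3, 1]]

[[-1, 2], [-3, 1]]


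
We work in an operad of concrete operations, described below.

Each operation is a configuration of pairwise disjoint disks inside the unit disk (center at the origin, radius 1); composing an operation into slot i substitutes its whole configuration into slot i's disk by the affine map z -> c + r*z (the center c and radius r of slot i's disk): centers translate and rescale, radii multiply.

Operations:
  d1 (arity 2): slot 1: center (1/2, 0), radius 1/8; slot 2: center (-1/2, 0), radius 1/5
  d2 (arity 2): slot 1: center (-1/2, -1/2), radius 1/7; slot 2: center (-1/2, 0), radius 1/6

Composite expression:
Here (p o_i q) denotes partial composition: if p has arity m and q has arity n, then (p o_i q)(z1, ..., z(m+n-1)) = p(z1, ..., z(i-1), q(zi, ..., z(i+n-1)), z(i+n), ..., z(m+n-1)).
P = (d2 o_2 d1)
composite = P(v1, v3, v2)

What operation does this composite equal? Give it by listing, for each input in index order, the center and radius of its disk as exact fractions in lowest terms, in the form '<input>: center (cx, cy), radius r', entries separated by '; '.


Only the slot chain above each v matters under d2; compose those maps.
input v1: applying the 1 nested substitution gives center (-1/2, -1/2), radius 1/7
input v3: applying the 2 nested substitutions gives center (-5/12, 0), radius 1/48
input v2: applying the 2 nested substitutions gives center (-7/12, 0), radius 1/30

v1: center (-1/2, -1/2), radius 1/7; v2: center (-7/12, 0), radius 1/30; v3: center (-5/12, 0), radius 1/48


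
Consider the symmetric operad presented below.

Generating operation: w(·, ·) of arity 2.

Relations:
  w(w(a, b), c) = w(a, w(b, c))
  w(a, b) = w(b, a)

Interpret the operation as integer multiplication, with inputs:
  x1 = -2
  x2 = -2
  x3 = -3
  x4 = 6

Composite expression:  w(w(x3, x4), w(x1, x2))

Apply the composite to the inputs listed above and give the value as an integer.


-72

w(x3, x4) = -18
w(x1, x2) = 4
w(w(x3, x4), w(x1, x2)) = -72


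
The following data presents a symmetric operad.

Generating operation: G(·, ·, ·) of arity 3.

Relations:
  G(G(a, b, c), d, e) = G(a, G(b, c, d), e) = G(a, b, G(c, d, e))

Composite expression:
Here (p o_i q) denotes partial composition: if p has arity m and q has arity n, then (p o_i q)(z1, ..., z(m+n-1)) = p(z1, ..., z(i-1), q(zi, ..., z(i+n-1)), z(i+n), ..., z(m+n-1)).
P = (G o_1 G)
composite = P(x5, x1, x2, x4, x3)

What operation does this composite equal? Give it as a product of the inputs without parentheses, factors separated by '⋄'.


x5 ⋄ x1 ⋄ x2 ⋄ x4 ⋄ x3

Every regrouping of G is equal, so read the x-inputs in written order.
G(x5, x1, x2) linearizes to x5 ⋄ x1 ⋄ x2
G(G(x5, x1, x2), x4, x3) linearizes to x5 ⋄ x1 ⋄ x2 ⋄ x4 ⋄ x3


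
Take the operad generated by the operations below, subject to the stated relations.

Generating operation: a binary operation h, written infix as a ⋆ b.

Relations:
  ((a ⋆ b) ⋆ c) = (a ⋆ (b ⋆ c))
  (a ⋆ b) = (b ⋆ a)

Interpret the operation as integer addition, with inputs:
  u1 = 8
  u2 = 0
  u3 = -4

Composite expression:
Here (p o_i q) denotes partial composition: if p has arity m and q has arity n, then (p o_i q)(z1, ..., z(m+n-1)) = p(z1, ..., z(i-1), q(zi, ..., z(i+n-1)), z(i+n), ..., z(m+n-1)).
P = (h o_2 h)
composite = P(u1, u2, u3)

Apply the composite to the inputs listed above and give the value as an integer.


4

(u2 ⋆ u3) = -4
(u1 ⋆ (u2 ⋆ u3)) = 4


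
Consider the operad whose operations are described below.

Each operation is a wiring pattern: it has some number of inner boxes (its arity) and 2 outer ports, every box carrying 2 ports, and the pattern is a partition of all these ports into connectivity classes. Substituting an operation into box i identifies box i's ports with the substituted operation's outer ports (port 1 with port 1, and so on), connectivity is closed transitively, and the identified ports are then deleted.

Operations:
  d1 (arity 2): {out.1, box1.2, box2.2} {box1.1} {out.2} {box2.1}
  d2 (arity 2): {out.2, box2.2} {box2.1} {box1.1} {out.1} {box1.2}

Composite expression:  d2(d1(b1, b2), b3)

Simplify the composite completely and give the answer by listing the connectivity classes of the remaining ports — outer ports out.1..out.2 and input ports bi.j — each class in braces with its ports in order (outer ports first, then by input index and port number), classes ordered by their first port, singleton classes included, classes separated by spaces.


{out.1} {out.2, b3.2} {b1.1} {b1.2, b2.2} {b2.1} {b3.1}

After gluing at d2, chains via deleted ports link the b-ports.
stage d1: inputs (b1, b2), connectivity {out.1, b1.2, b2.2} {out.2} {b1.1} {b2.1}, out.j its boundary
stage d2: inputs (b1, b2, b3), connectivity {out.1} {out.2, b3.2} {b1.1} {b1.2, b2.2} {b2.1} {b3.1}, out.j its boundary


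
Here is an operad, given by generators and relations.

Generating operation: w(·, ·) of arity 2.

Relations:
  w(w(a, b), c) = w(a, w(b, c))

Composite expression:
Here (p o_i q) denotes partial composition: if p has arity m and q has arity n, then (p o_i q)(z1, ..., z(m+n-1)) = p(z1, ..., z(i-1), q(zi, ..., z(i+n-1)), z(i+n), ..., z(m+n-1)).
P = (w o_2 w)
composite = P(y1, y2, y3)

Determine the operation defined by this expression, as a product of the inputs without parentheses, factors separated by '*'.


y1 * y2 * y3

Every regrouping of w is equal, so read the y-inputs in written order.
w(y2, y3) unparenthesizes to y2 * y3
w(y1, w(y2, y3)) unparenthesizes to y1 * y2 * y3


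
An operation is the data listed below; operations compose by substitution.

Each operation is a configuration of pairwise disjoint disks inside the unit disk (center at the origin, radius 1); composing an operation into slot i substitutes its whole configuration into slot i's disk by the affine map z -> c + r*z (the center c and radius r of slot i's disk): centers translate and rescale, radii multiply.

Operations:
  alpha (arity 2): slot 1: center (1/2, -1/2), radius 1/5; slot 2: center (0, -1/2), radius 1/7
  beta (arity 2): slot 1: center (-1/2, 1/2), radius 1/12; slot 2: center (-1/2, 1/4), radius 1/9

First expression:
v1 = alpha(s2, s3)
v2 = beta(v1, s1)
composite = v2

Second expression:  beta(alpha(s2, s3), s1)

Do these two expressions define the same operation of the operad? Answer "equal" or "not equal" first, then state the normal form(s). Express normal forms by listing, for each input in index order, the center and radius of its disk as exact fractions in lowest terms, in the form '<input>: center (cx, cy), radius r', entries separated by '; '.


equal; both compose to s1: center (-1/2, 1/4), radius 1/9; s2: center (-11/24, 11/24), radius 1/60; s3: center (-1/2, 11/24), radius 1/84

The first expression, normalized: s1: center (-1/2, 1/4), radius 1/9; s2: center (-11/24, 11/24), radius 1/60; s3: center (-1/2, 11/24), radius 1/84
The second expression, normalized: s1: center (-1/2, 1/4), radius 1/9; s2: center (-11/24, 11/24), radius 1/60; s3: center (-1/2, 11/24), radius 1/84
Identical normal forms: equal.


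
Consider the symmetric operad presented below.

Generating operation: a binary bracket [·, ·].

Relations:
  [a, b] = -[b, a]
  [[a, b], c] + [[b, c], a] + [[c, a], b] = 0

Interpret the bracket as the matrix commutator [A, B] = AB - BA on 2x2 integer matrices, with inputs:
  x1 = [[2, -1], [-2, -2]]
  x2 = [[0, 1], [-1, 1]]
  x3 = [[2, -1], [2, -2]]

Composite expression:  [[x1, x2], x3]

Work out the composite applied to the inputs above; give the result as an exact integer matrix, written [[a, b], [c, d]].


[[12, -18], [12, -12]]

[x1, x2] = [[3, 3], [6, -3]]
[[x1, x2], x3] = [[12, -18], [12, -12]]


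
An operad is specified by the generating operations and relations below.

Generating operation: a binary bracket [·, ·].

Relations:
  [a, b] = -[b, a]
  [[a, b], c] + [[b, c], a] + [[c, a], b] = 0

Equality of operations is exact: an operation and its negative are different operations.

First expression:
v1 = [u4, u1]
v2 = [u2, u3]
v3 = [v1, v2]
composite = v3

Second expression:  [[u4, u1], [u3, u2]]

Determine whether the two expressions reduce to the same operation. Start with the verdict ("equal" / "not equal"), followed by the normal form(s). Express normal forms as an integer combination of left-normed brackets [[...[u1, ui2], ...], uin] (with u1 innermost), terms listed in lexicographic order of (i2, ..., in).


not equal; first: -[[[u1, u4], u2], u3] + [[[u1, u4], u3], u2]; second: [[[u1, u4], u2], u3] - [[[u1, u4], u3], u2]

In normal form, the first expression is -[[[u1, u4], u2], u3] + [[[u1, u4], u3], u2]
In normal form, the second expression is [[[u1, u4], u2], u3] - [[[u1, u4], u3], u2]
No match — not equal.


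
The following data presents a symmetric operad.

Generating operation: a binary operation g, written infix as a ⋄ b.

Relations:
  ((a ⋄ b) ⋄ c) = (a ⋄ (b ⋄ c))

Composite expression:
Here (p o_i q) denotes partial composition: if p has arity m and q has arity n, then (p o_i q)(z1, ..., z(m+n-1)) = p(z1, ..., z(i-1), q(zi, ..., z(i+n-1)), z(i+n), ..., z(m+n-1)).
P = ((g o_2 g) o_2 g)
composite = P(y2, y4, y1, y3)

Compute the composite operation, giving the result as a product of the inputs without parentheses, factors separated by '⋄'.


y2 ⋄ y4 ⋄ y1 ⋄ y3


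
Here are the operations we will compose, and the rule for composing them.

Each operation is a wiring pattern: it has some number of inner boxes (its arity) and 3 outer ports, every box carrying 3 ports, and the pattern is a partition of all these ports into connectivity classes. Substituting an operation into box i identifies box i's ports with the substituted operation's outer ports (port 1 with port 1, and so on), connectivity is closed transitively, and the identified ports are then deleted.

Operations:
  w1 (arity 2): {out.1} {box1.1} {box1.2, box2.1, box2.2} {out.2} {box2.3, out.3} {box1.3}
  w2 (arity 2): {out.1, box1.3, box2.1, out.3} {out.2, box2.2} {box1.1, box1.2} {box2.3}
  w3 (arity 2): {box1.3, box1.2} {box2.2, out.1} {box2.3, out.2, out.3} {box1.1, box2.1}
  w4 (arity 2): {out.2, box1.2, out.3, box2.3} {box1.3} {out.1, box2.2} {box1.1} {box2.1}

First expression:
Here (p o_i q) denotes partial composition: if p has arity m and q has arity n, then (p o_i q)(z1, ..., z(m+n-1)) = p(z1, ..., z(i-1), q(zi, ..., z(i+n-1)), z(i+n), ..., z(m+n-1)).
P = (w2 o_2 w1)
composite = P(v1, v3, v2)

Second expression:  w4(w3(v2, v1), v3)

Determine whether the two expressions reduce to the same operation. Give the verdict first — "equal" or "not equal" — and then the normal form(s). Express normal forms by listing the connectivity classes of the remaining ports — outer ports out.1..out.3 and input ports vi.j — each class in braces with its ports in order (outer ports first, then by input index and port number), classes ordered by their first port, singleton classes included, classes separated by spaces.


not equal: they reduce to {out.1, out.3, v1.3} {out.2} {v1.1, v1.2} {v2.1, v2.2, v3.2} {v2.3} {v3.1} {v3.3} and {out.1, v3.2} {out.2, out.3, v1.3, v3.3} {v1.1, v2.1} {v1.2} {v2.2, v2.3} {v3.1}

The first expression reduces to {out.1, out.3, v1.3} {out.2} {v1.1, v1.2} {v2.1, v2.2, v3.2} {v2.3} {v3.1} {v3.3}
The second expression reduces to {out.1, v3.2} {out.2, out.3, v1.3, v3.3} {v1.1, v2.1} {v1.2} {v2.2, v2.3} {v3.1}
They disagree, so not equal.


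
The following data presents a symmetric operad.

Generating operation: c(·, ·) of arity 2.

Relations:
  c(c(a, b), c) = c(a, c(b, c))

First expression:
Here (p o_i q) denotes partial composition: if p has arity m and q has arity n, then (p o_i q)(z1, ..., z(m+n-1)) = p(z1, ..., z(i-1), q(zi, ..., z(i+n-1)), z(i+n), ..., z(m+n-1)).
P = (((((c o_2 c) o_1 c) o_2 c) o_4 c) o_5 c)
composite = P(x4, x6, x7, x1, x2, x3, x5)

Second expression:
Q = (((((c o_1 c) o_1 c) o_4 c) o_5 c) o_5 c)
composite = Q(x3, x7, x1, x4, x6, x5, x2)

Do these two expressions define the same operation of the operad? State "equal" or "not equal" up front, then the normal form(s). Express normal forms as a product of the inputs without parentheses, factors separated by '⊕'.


not equal; first: x4 ⊕ x6 ⊕ x7 ⊕ x1 ⊕ x2 ⊕ x3 ⊕ x5; second: x3 ⊕ x7 ⊕ x1 ⊕ x4 ⊕ x6 ⊕ x5 ⊕ x2

The first composite normalizes to x4 ⊕ x6 ⊕ x7 ⊕ x1 ⊕ x2 ⊕ x3 ⊕ x5
The second composite normalizes to x3 ⊕ x7 ⊕ x1 ⊕ x4 ⊕ x6 ⊕ x5 ⊕ x2
Distinct normal forms: not equal.


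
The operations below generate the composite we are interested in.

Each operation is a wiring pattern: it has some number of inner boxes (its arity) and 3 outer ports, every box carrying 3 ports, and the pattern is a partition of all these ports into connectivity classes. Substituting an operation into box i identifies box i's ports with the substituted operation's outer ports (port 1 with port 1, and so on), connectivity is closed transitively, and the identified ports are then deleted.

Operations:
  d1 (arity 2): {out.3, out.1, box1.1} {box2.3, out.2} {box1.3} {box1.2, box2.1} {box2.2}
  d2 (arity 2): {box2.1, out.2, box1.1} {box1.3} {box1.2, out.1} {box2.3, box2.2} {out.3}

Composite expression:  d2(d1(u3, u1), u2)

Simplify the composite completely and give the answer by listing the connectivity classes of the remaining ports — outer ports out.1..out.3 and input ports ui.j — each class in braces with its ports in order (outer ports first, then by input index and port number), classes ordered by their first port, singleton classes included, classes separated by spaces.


After gluing at d2, chains via deleted ports link the u-ports.
the subtree at d1 composes to {out.1, out.3, u3.1} {out.2, u1.3} {u1.1, u3.2} {u1.2} {u3.3} on (u3, u1); out.j = own outer ports
the subtree at d2 composes to {out.1, u1.3} {out.2, u2.1, u3.1} {out.3} {u1.1, u3.2} {u1.2} {u2.2, u2.3} {u3.3} on (u3, u1, u2); out.j = own outer ports

{out.1, u1.3} {out.2, u2.1, u3.1} {out.3} {u1.1, u3.2} {u1.2} {u2.2, u2.3} {u3.3}


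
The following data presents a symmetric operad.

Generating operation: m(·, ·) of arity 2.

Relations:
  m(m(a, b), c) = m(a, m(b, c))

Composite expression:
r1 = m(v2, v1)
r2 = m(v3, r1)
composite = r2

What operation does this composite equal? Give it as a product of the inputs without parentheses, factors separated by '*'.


Key point: m is associative — brackets drop, the v-order remains.
m(v2, v1) spells out as v2 * v1
m(v3, m(v2, v1)) spells out as v3 * v2 * v1

v3 * v2 * v1


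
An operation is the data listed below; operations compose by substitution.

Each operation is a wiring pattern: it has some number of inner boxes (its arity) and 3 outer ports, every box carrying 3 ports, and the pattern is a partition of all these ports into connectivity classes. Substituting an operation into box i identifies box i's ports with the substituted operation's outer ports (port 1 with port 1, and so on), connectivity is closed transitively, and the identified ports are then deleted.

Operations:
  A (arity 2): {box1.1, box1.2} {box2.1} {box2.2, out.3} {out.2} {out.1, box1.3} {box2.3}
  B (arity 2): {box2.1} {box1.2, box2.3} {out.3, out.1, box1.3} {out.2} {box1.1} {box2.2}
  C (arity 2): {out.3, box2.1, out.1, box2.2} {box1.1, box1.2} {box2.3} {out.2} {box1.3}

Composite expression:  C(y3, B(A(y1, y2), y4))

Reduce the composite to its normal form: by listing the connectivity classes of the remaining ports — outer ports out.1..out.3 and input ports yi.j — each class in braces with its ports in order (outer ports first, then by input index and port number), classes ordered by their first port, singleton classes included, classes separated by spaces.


{out.1, out.3, y2.2} {out.2} {y1.1, y1.2} {y1.3} {y2.1} {y2.3} {y3.1, y3.2} {y3.3} {y4.1} {y4.2} {y4.3}

Two ports join when wires chain via C-identified ports.
composing A on (y1, y2), with out.j its own outer ports: {out.1, y1.3} {out.2} {out.3, y2.2} {y1.1, y1.2} {y2.1} {y2.3}
composing B on (y1, y2, y4), with out.j its own outer ports: {out.1, out.3, y2.2} {out.2} {y1.1, y1.2} {y1.3} {y2.1} {y2.3} {y4.1} {y4.2} {y4.3}
composing C on (y3, y1, y2, y4), with out.j its own outer ports: {out.1, out.3, y2.2} {out.2} {y1.1, y1.2} {y1.3} {y2.1} {y2.3} {y3.1, y3.2} {y3.3} {y4.1} {y4.2} {y4.3}


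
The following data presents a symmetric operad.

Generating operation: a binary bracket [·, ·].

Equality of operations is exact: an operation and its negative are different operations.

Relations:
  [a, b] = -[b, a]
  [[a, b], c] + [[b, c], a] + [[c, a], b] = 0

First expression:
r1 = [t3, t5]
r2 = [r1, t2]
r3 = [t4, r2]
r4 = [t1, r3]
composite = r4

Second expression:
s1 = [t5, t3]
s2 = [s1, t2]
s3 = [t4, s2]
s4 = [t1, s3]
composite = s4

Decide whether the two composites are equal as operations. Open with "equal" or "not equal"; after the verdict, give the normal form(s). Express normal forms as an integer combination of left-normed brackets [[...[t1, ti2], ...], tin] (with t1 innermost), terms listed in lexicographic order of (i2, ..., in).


In normal form, the first expression is [[[[t1, t2], t3], t5], t4] - [[[[t1, t2], t5], t3], t4] - [[[[t1, t3], t5], t2], t4] - [[[[t1, t4], t2], t3], t5] + [[[[t1, t4], t2], t5], t3] + [[[[t1, t4], t3], t5], t2] - [[[[t1, t4], t5], t3], t2] + [[[[t1, t5], t3], t2], t4]
In normal form, the second expression is -[[[[t1, t2], t3], t5], t4] + [[[[t1, t2], t5], t3], t4] + [[[[t1, t3], t5], t2], t4] + [[[[t1, t4], t2], t3], t5] - [[[[t1, t4], t2], t5], t3] - [[[[t1, t4], t3], t5], t2] + [[[[t1, t4], t5], t3], t2] - [[[[t1, t5], t3], t2], t4]
They disagree, so not equal.

not equal; the first gives [[[[t1, t2], t3], t5], t4] - [[[[t1, t2], t5], t3], t4] - [[[[t1, t3], t5], t2], t4] - [[[[t1, t4], t2], t3], t5] + [[[[t1, t4], t2], t5], t3] + [[[[t1, t4], t3], t5], t2] - [[[[t1, t4], t5], t3], t2] + [[[[t1, t5], t3], t2], t4] and the second -[[[[t1, t2], t3], t5], t4] + [[[[t1, t2], t5], t3], t4] + [[[[t1, t3], t5], t2], t4] + [[[[t1, t4], t2], t3], t5] - [[[[t1, t4], t2], t5], t3] - [[[[t1, t4], t3], t5], t2] + [[[[t1, t4], t5], t3], t2] - [[[[t1, t5], t3], t2], t4]


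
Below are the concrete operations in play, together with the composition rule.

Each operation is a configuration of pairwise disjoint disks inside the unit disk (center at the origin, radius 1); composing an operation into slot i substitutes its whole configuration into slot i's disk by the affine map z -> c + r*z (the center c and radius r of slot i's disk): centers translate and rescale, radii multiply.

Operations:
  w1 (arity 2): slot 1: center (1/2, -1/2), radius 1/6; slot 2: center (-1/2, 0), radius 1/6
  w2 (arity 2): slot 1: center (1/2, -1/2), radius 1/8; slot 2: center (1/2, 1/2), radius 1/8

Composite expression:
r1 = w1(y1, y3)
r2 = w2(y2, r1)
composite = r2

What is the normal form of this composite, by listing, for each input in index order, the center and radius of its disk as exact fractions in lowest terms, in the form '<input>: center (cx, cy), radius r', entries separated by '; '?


y1: center (9/16, 7/16), radius 1/48; y2: center (1/2, -1/2), radius 1/8; y3: center (7/16, 1/2), radius 1/48

Each y-disk chains the slot maps above it in w2; radii multiply.
input y2: composing its 1 substitution step yields center (1/2, -1/2), radius 1/8
input y1: composing its 2 substitution steps yields center (9/16, 7/16), radius 1/48
input y3: composing its 2 substitution steps yields center (7/16, 1/2), radius 1/48


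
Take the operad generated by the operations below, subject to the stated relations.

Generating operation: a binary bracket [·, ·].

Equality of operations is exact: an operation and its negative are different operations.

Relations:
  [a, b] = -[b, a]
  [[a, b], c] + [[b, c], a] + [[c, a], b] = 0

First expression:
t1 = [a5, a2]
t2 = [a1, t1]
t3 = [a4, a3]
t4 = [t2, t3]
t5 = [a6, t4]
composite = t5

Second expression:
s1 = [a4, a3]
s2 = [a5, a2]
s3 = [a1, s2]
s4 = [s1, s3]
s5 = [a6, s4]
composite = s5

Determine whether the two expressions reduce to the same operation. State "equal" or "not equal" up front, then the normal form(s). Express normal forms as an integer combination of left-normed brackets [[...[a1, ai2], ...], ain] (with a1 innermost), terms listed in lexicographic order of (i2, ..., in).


not equal; first: -[[[[[a1, a2], a5], a3], a4], a6] + [[[[[a1, a2], a5], a4], a3], a6] + [[[[[a1, a5], a2], a3], a4], a6] - [[[[[a1, a5], a2], a4], a3], a6]; second: [[[[[a1, a2], a5], a3], a4], a6] - [[[[[a1, a2], a5], a4], a3], a6] - [[[[[a1, a5], a2], a3], a4], a6] + [[[[[a1, a5], a2], a4], a3], a6]
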